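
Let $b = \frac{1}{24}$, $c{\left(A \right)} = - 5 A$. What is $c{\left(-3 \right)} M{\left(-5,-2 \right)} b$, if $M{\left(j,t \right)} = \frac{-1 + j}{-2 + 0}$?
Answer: $\frac{15}{8} \approx 1.875$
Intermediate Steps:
$M{\left(j,t \right)} = \frac{1}{2} - \frac{j}{2}$ ($M{\left(j,t \right)} = \frac{-1 + j}{-2} = \left(-1 + j\right) \left(- \frac{1}{2}\right) = \frac{1}{2} - \frac{j}{2}$)
$b = \frac{1}{24} \approx 0.041667$
$c{\left(-3 \right)} M{\left(-5,-2 \right)} b = \left(-5\right) \left(-3\right) \left(\frac{1}{2} - - \frac{5}{2}\right) \frac{1}{24} = 15 \left(\frac{1}{2} + \frac{5}{2}\right) \frac{1}{24} = 15 \cdot 3 \cdot \frac{1}{24} = 45 \cdot \frac{1}{24} = \frac{15}{8}$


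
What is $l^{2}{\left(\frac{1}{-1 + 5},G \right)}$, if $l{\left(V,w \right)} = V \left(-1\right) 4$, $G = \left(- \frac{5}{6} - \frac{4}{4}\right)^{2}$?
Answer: $1$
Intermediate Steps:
$G = \frac{121}{36}$ ($G = \left(\left(-5\right) \frac{1}{6} - 1\right)^{2} = \left(- \frac{5}{6} - 1\right)^{2} = \left(- \frac{11}{6}\right)^{2} = \frac{121}{36} \approx 3.3611$)
$l{\left(V,w \right)} = - 4 V$ ($l{\left(V,w \right)} = - V 4 = - 4 V$)
$l^{2}{\left(\frac{1}{-1 + 5},G \right)} = \left(- \frac{4}{-1 + 5}\right)^{2} = \left(- \frac{4}{4}\right)^{2} = \left(\left(-4\right) \frac{1}{4}\right)^{2} = \left(-1\right)^{2} = 1$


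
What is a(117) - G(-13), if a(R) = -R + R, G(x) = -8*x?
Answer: -104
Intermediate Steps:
a(R) = 0
a(117) - G(-13) = 0 - (-8)*(-13) = 0 - 1*104 = 0 - 104 = -104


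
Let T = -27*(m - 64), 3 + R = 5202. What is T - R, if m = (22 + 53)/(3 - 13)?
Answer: -6537/2 ≈ -3268.5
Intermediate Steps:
R = 5199 (R = -3 + 5202 = 5199)
m = -15/2 (m = 75/(-10) = 75*(-⅒) = -15/2 ≈ -7.5000)
T = 3861/2 (T = -27*(-15/2 - 64) = -27*(-143/2) = 3861/2 ≈ 1930.5)
T - R = 3861/2 - 1*5199 = 3861/2 - 5199 = -6537/2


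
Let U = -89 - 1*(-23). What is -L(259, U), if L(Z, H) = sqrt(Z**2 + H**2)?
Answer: -sqrt(71437) ≈ -267.28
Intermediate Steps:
U = -66 (U = -89 + 23 = -66)
L(Z, H) = sqrt(H**2 + Z**2)
-L(259, U) = -sqrt((-66)**2 + 259**2) = -sqrt(4356 + 67081) = -sqrt(71437)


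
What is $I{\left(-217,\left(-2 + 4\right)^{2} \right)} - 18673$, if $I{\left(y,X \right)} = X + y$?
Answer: $-18886$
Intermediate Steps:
$I{\left(-217,\left(-2 + 4\right)^{2} \right)} - 18673 = \left(\left(-2 + 4\right)^{2} - 217\right) - 18673 = \left(2^{2} - 217\right) - 18673 = \left(4 - 217\right) - 18673 = -213 - 18673 = -18886$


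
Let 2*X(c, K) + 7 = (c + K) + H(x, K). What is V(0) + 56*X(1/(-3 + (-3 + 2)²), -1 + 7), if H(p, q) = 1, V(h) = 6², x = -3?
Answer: 22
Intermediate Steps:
V(h) = 36
X(c, K) = -3 + K/2 + c/2 (X(c, K) = -7/2 + ((c + K) + 1)/2 = -7/2 + ((K + c) + 1)/2 = -7/2 + (1 + K + c)/2 = -7/2 + (½ + K/2 + c/2) = -3 + K/2 + c/2)
V(0) + 56*X(1/(-3 + (-3 + 2)²), -1 + 7) = 36 + 56*(-3 + (-1 + 7)/2 + 1/(2*(-3 + (-3 + 2)²))) = 36 + 56*(-3 + (½)*6 + 1/(2*(-3 + (-1)²))) = 36 + 56*(-3 + 3 + 1/(2*(-3 + 1))) = 36 + 56*(-3 + 3 + (½)/(-2)) = 36 + 56*(-3 + 3 + (½)*(-½)) = 36 + 56*(-3 + 3 - ¼) = 36 + 56*(-¼) = 36 - 14 = 22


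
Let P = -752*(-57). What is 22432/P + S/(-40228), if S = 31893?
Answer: -29041691/107770812 ≈ -0.26948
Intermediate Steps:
P = 42864
22432/P + S/(-40228) = 22432/42864 + 31893/(-40228) = 22432*(1/42864) + 31893*(-1/40228) = 1402/2679 - 31893/40228 = -29041691/107770812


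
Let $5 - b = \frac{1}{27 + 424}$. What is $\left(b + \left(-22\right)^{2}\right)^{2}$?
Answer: $\frac{48637009444}{203401} \approx 2.3912 \cdot 10^{5}$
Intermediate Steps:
$b = \frac{2254}{451}$ ($b = 5 - \frac{1}{27 + 424} = 5 - \frac{1}{451} = \frac{2254}{451} \approx 4.9978$)
$\left(b + \left(-22\right)^{2}\right)^{2} = \left(\frac{2254}{451} + \left(-22\right)^{2}\right)^{2} = \left(\frac{2254}{451} + 484\right)^{2} = \left(\frac{220538}{451}\right)^{2} = \frac{48637009444}{203401}$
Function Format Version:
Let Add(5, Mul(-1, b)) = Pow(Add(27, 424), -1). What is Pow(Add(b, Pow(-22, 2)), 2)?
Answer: Rational(48637009444, 203401) ≈ 2.3912e+5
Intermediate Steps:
b = Rational(2254, 451) (b = Add(5, Mul(-1, Pow(Add(27, 424), -1))) = Add(5, Mul(-1, Pow(451, -1))) = Add(5, Mul(-1, Rational(1, 451))) = Add(5, Rational(-1, 451)) = Rational(2254, 451) ≈ 4.9978)
Pow(Add(b, Pow(-22, 2)), 2) = Pow(Add(Rational(2254, 451), Pow(-22, 2)), 2) = Pow(Add(Rational(2254, 451), 484), 2) = Pow(Rational(220538, 451), 2) = Rational(48637009444, 203401)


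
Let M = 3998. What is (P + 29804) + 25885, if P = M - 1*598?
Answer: 59089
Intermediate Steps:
P = 3400 (P = 3998 - 1*598 = 3998 - 598 = 3400)
(P + 29804) + 25885 = (3400 + 29804) + 25885 = 33204 + 25885 = 59089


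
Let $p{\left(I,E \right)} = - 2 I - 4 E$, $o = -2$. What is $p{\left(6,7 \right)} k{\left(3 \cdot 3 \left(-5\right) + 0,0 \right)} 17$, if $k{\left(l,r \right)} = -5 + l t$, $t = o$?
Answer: $-57800$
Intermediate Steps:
$t = -2$
$k{\left(l,r \right)} = -5 - 2 l$ ($k{\left(l,r \right)} = -5 + l \left(-2\right) = -5 - 2 l$)
$p{\left(I,E \right)} = - 4 E - 2 I$
$p{\left(6,7 \right)} k{\left(3 \cdot 3 \left(-5\right) + 0,0 \right)} 17 = \left(\left(-4\right) 7 - 12\right) \left(-5 - 2 \left(3 \cdot 3 \left(-5\right) + 0\right)\right) 17 = \left(-28 - 12\right) \left(-5 - 2 \left(9 \left(-5\right) + 0\right)\right) 17 = - 40 \left(-5 - 2 \left(-45 + 0\right)\right) 17 = - 40 \left(-5 - -90\right) 17 = - 40 \left(-5 + 90\right) 17 = \left(-40\right) 85 \cdot 17 = \left(-3400\right) 17 = -57800$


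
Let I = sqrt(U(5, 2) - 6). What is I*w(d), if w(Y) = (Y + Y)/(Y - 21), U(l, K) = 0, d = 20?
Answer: -40*I*sqrt(6) ≈ -97.98*I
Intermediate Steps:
w(Y) = 2*Y/(-21 + Y) (w(Y) = (2*Y)/(-21 + Y) = 2*Y/(-21 + Y))
I = I*sqrt(6) (I = sqrt(0 - 6) = sqrt(-6) = I*sqrt(6) ≈ 2.4495*I)
I*w(d) = (I*sqrt(6))*(2*20/(-21 + 20)) = (I*sqrt(6))*(2*20/(-1)) = (I*sqrt(6))*(2*20*(-1)) = (I*sqrt(6))*(-40) = -40*I*sqrt(6)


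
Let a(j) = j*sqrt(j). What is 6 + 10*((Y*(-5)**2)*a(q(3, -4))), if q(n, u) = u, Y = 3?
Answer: 6 - 6000*I ≈ 6.0 - 6000.0*I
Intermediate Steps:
a(j) = j**(3/2)
6 + 10*((Y*(-5)**2)*a(q(3, -4))) = 6 + 10*((3*(-5)**2)*(-4)**(3/2)) = 6 + 10*((3*25)*(-8*I)) = 6 + 10*(75*(-8*I)) = 6 + 10*(-600*I) = 6 - 6000*I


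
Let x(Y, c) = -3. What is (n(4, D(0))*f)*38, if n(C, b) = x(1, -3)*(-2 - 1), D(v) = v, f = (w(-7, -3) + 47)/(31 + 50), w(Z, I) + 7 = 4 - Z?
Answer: 646/3 ≈ 215.33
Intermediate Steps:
w(Z, I) = -3 - Z (w(Z, I) = -7 + (4 - Z) = -3 - Z)
f = 17/27 (f = ((-3 - 1*(-7)) + 47)/(31 + 50) = ((-3 + 7) + 47)/81 = (4 + 47)*(1/81) = 51*(1/81) = 17/27 ≈ 0.62963)
n(C, b) = 9 (n(C, b) = -3*(-2 - 1) = -3*(-3) = 9)
(n(4, D(0))*f)*38 = (9*(17/27))*38 = (17/3)*38 = 646/3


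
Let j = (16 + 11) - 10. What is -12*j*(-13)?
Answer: 2652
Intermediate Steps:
j = 17 (j = 27 - 10 = 17)
-12*j*(-13) = -12*17*(-13) = -204*(-13) = 2652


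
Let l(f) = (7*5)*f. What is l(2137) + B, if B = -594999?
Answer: -520204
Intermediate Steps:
l(f) = 35*f
l(2137) + B = 35*2137 - 594999 = 74795 - 594999 = -520204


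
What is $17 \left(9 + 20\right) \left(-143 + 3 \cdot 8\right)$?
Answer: $-58667$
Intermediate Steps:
$17 \left(9 + 20\right) \left(-143 + 3 \cdot 8\right) = 17 \cdot 29 \left(-143 + 24\right) = 493 \left(-119\right) = -58667$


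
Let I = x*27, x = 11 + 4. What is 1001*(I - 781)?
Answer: -376376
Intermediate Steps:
x = 15
I = 405 (I = 15*27 = 405)
1001*(I - 781) = 1001*(405 - 781) = 1001*(-376) = -376376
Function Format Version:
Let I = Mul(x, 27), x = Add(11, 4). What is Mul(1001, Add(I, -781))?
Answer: -376376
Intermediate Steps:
x = 15
I = 405 (I = Mul(15, 27) = 405)
Mul(1001, Add(I, -781)) = Mul(1001, Add(405, -781)) = Mul(1001, -376) = -376376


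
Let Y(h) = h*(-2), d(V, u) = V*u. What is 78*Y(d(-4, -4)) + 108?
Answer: -2388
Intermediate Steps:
Y(h) = -2*h
78*Y(d(-4, -4)) + 108 = 78*(-(-8)*(-4)) + 108 = 78*(-2*16) + 108 = 78*(-32) + 108 = -2496 + 108 = -2388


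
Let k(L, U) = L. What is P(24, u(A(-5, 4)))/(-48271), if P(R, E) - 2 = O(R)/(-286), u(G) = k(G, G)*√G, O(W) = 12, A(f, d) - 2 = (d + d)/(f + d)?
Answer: -280/6902753 ≈ -4.0564e-5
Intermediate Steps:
A(f, d) = 2 + 2*d/(d + f) (A(f, d) = 2 + (d + d)/(f + d) = 2 + (2*d)/(d + f) = 2 + 2*d/(d + f))
u(G) = G^(3/2) (u(G) = G*√G = G^(3/2))
P(R, E) = 280/143 (P(R, E) = 2 + 12/(-286) = 2 + 12*(-1/286) = 2 - 6/143 = 280/143)
P(24, u(A(-5, 4)))/(-48271) = (280/143)/(-48271) = (280/143)*(-1/48271) = -280/6902753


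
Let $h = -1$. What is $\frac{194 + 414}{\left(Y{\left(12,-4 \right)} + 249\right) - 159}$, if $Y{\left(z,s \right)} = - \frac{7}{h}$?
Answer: $\frac{608}{97} \approx 6.268$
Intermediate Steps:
$Y{\left(z,s \right)} = 7$ ($Y{\left(z,s \right)} = - \frac{7}{-1} = \left(-7\right) \left(-1\right) = 7$)
$\frac{194 + 414}{\left(Y{\left(12,-4 \right)} + 249\right) - 159} = \frac{194 + 414}{\left(7 + 249\right) - 159} = \frac{608}{256 - 159} = \frac{608}{97}$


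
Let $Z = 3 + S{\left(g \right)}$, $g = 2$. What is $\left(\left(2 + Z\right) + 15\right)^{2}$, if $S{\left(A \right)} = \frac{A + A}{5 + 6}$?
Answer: $\frac{50176}{121} \approx 414.68$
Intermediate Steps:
$S{\left(A \right)} = \frac{2 A}{11}$
$Z = \frac{37}{11}$ ($Z = 3 + \frac{2}{11} \cdot 2 = 3 + \frac{4}{11} = \frac{37}{11} \approx 3.3636$)
$\left(\left(2 + Z\right) + 15\right)^{2} = \left(\left(2 + \frac{37}{11}\right) + 15\right)^{2} = \left(\frac{59}{11} + 15\right)^{2} = \left(\frac{224}{11}\right)^{2} = \frac{50176}{121}$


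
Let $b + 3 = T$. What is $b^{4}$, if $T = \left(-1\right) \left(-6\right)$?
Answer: $81$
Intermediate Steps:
$T = 6$
$b = 3$ ($b = -3 + 6 = 3$)
$b^{4} = 3^{4} = 81$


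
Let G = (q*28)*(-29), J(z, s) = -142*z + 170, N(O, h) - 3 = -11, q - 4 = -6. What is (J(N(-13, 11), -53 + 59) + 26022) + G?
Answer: 28952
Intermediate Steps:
q = -2 (q = 4 - 6 = -2)
N(O, h) = -8 (N(O, h) = 3 - 11 = -8)
J(z, s) = 170 - 142*z
G = 1624 (G = -2*28*(-29) = -56*(-29) = 1624)
(J(N(-13, 11), -53 + 59) + 26022) + G = ((170 - 142*(-8)) + 26022) + 1624 = ((170 + 1136) + 26022) + 1624 = (1306 + 26022) + 1624 = 27328 + 1624 = 28952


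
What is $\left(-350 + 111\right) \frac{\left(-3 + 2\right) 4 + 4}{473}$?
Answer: $0$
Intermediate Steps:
$\left(-350 + 111\right) \frac{\left(-3 + 2\right) 4 + 4}{473} = - 239 \left(\left(-1\right) 4 + 4\right) \frac{1}{473} = - 239 \left(-4 + 4\right) \frac{1}{473} = - 239 \cdot 0 \cdot \frac{1}{473} = \left(-239\right) 0 = 0$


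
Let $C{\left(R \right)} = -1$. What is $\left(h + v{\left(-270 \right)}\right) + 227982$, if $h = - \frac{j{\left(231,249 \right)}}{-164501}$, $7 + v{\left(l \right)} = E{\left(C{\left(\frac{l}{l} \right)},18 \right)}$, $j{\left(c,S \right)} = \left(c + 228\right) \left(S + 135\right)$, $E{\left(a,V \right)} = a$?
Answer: $\frac{37502127230}{164501} \approx 2.2798 \cdot 10^{5}$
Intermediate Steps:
$j{\left(c,S \right)} = \left(135 + S\right) \left(228 + c\right)$ ($j{\left(c,S \right)} = \left(228 + c\right) \left(135 + S\right) = \left(135 + S\right) \left(228 + c\right)$)
$v{\left(l \right)} = -8$ ($v{\left(l \right)} = -7 - 1 = -8$)
$h = \frac{176256}{164501}$ ($h = - \frac{30780 + 135 \cdot 231 + 228 \cdot 249 + 249 \cdot 231}{-164501} = - \frac{\left(30780 + 31185 + 56772 + 57519\right) \left(-1\right)}{164501} = - \frac{176256 \left(-1\right)}{164501} = \left(-1\right) \left(- \frac{176256}{164501}\right) = \frac{176256}{164501} \approx 1.0715$)
$\left(h + v{\left(-270 \right)}\right) + 227982 = \left(\frac{176256}{164501} - 8\right) + 227982 = - \frac{1139752}{164501} + 227982 = \frac{37502127230}{164501}$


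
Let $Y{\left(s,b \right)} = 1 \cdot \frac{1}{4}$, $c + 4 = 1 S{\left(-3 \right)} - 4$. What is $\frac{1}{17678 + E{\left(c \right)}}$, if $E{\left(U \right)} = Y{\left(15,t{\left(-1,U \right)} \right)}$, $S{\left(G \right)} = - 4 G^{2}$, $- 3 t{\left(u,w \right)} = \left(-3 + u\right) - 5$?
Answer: $\frac{4}{70713} \approx 5.6567 \cdot 10^{-5}$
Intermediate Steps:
$t{\left(u,w \right)} = \frac{8}{3} - \frac{u}{3}$ ($t{\left(u,w \right)} = - \frac{\left(-3 + u\right) - 5}{3} = - \frac{-8 + u}{3} = \frac{8}{3} - \frac{u}{3}$)
$c = -44$ ($c = -4 + \left(1 \left(- 4 \left(-3\right)^{2}\right) - 4\right) = -4 + \left(1 \left(\left(-4\right) 9\right) - 4\right) = -4 + \left(1 \left(-36\right) - 4\right) = -4 - 40 = -44$)
$Y{\left(s,b \right)} = \frac{1}{4}$ ($Y{\left(s,b \right)} = 1 \cdot \frac{1}{4} = \frac{1}{4}$)
$E{\left(U \right)} = \frac{1}{4}$
$\frac{1}{17678 + E{\left(c \right)}} = \frac{1}{17678 + \frac{1}{4}} = \frac{1}{\frac{70713}{4}} = \frac{4}{70713}$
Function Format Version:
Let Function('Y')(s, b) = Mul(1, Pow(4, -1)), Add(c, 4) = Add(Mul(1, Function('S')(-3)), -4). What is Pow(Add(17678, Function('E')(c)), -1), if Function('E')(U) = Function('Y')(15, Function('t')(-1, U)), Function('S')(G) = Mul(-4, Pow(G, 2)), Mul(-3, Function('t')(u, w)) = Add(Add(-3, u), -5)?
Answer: Rational(4, 70713) ≈ 5.6567e-5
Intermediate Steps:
Function('t')(u, w) = Add(Rational(8, 3), Mul(Rational(-1, 3), u)) (Function('t')(u, w) = Mul(Rational(-1, 3), Add(Add(-3, u), -5)) = Mul(Rational(-1, 3), Add(-8, u)) = Add(Rational(8, 3), Mul(Rational(-1, 3), u)))
c = -44 (c = Add(-4, Add(Mul(1, Mul(-4, Pow(-3, 2))), -4)) = Add(-4, Add(Mul(1, Mul(-4, 9)), -4)) = Add(-4, Add(Mul(1, -36), -4)) = Add(-4, Add(-36, -4)) = Add(-4, -40) = -44)
Function('Y')(s, b) = Rational(1, 4) (Function('Y')(s, b) = Mul(1, Rational(1, 4)) = Rational(1, 4))
Function('E')(U) = Rational(1, 4)
Pow(Add(17678, Function('E')(c)), -1) = Pow(Add(17678, Rational(1, 4)), -1) = Pow(Rational(70713, 4), -1) = Rational(4, 70713)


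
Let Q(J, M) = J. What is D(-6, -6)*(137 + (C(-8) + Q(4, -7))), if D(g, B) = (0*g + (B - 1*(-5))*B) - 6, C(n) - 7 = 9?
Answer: 0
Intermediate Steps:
C(n) = 16 (C(n) = 7 + 9 = 16)
D(g, B) = -6 + B*(5 + B) (D(g, B) = (0 + (B + 5)*B) - 6 = (0 + (5 + B)*B) - 6 = (0 + B*(5 + B)) - 6 = B*(5 + B) - 6 = -6 + B*(5 + B))
D(-6, -6)*(137 + (C(-8) + Q(4, -7))) = (-6 + (-6)² + 5*(-6))*(137 + (16 + 4)) = (-6 + 36 - 30)*(137 + 20) = 0*157 = 0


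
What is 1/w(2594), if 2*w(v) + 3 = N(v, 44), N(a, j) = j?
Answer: 2/41 ≈ 0.048781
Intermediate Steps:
w(v) = 41/2 (w(v) = -3/2 + (1/2)*44 = -3/2 + 22 = 41/2)
1/w(2594) = 1/(41/2) = 2/41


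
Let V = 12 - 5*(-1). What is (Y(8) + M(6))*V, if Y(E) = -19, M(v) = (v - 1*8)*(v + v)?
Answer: -731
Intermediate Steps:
M(v) = 2*v*(-8 + v) (M(v) = (v - 8)*(2*v) = (-8 + v)*(2*v) = 2*v*(-8 + v))
V = 17 (V = 12 + 5 = 17)
(Y(8) + M(6))*V = (-19 + 2*6*(-8 + 6))*17 = (-19 + 2*6*(-2))*17 = (-19 - 24)*17 = -43*17 = -731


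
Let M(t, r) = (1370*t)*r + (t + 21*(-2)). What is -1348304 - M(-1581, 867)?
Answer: 1876549309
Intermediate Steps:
M(t, r) = -42 + t + 1370*r*t (M(t, r) = 1370*r*t + (t - 42) = 1370*r*t + (-42 + t) = -42 + t + 1370*r*t)
-1348304 - M(-1581, 867) = -1348304 - (-42 - 1581 + 1370*867*(-1581)) = -1348304 - (-42 - 1581 - 1877895990) = -1348304 - 1*(-1877897613) = -1348304 + 1877897613 = 1876549309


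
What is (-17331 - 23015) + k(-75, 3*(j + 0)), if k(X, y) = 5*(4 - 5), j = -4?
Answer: -40351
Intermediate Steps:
k(X, y) = -5 (k(X, y) = 5*(-1) = -5)
(-17331 - 23015) + k(-75, 3*(j + 0)) = (-17331 - 23015) - 5 = -40346 - 5 = -40351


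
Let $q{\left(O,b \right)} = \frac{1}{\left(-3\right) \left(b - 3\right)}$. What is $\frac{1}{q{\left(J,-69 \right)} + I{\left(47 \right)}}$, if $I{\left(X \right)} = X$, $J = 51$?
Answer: $\frac{216}{10153} \approx 0.021275$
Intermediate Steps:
$q{\left(O,b \right)} = \frac{1}{9 - 3 b}$ ($q{\left(O,b \right)} = \frac{1}{\left(-3\right) \left(-3 + b\right)} = \frac{1}{9 - 3 b}$)
$\frac{1}{q{\left(J,-69 \right)} + I{\left(47 \right)}} = \frac{1}{- \frac{1}{-9 + 3 \left(-69\right)} + 47} = \frac{1}{- \frac{1}{-9 - 207} + 47} = \frac{1}{- \frac{1}{-216} + 47} = \frac{1}{\left(-1\right) \left(- \frac{1}{216}\right) + 47} = \frac{1}{\frac{1}{216} + 47} = \frac{1}{\frac{10153}{216}} = \frac{216}{10153}$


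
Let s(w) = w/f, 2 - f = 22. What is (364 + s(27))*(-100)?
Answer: -36265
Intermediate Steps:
f = -20 (f = 2 - 1*22 = 2 - 22 = -20)
s(w) = -w/20 (s(w) = w/(-20) = w*(-1/20) = -w/20)
(364 + s(27))*(-100) = (364 - 1/20*27)*(-100) = (364 - 27/20)*(-100) = (7253/20)*(-100) = -36265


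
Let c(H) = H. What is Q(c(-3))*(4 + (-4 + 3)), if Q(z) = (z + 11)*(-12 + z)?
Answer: -360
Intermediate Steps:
Q(z) = (-12 + z)*(11 + z) (Q(z) = (11 + z)*(-12 + z) = (-12 + z)*(11 + z))
Q(c(-3))*(4 + (-4 + 3)) = (-132 + (-3)² - 1*(-3))*(4 + (-4 + 3)) = (-132 + 9 + 3)*(4 - 1) = -120*3 = -360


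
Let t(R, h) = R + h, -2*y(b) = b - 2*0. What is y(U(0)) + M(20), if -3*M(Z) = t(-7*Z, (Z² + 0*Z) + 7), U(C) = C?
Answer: -89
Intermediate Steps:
y(b) = -b/2 (y(b) = -(b - 2*0)/2 = -(b + 0)/2 = -b/2)
M(Z) = -7/3 - Z²/3 + 7*Z/3 (M(Z) = -(-7*Z + ((Z² + 0*Z) + 7))/3 = -(-7*Z + ((Z² + 0) + 7))/3 = -(-7*Z + (Z² + 7))/3 = -(-7*Z + (7 + Z²))/3 = -(7 + Z² - 7*Z)/3 = -7/3 - Z²/3 + 7*Z/3)
y(U(0)) + M(20) = -½*0 + (-7/3 - ⅓*20² + (7/3)*20) = 0 + (-7/3 - ⅓*400 + 140/3) = 0 + (-7/3 - 400/3 + 140/3) = 0 - 89 = -89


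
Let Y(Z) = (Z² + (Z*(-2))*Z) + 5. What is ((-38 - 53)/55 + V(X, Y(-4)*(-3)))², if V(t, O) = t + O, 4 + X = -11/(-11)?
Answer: 2430481/3025 ≈ 803.46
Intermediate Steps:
Y(Z) = 5 - Z² (Y(Z) = (Z² + (-2*Z)*Z) + 5 = (Z² - 2*Z²) + 5 = -Z² + 5 = 5 - Z²)
X = -3 (X = -4 - 11/(-11) = -4 - 11*(-1/11) = -4 + 1 = -3)
V(t, O) = O + t
((-38 - 53)/55 + V(X, Y(-4)*(-3)))² = ((-38 - 53)/55 + ((5 - 1*(-4)²)*(-3) - 3))² = (-91*1/55 + ((5 - 1*16)*(-3) - 3))² = (-91/55 + ((5 - 16)*(-3) - 3))² = (-91/55 + (-11*(-3) - 3))² = (-91/55 + (33 - 3))² = (-91/55 + 30)² = (1559/55)² = 2430481/3025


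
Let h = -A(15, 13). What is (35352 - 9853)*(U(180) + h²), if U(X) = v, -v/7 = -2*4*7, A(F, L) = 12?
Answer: 13667464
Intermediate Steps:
v = 392 (v = -7*(-2*4)*7 = -(-56)*7 = -7*(-56) = 392)
U(X) = 392
h = -12 (h = -1*12 = -12)
(35352 - 9853)*(U(180) + h²) = (35352 - 9853)*(392 + (-12)²) = 25499*(392 + 144) = 25499*536 = 13667464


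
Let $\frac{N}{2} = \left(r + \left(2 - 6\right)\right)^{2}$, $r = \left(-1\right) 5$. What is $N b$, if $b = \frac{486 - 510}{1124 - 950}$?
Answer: $- \frac{648}{29} \approx -22.345$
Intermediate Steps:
$r = -5$
$N = 162$ ($N = 2 \left(-5 + \left(2 - 6\right)\right)^{2} = 2 \left(-5 - 4\right)^{2} = 2 \left(-9\right)^{2} = 2 \cdot 81 = 162$)
$b = - \frac{4}{29}$ ($b = - \frac{24}{174} = \left(-24\right) \frac{1}{174} = - \frac{4}{29} \approx -0.13793$)
$N b = 162 \left(- \frac{4}{29}\right) = - \frac{648}{29}$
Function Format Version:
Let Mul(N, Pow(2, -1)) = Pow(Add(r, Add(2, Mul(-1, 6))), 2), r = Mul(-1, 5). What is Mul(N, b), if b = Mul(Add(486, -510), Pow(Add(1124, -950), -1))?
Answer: Rational(-648, 29) ≈ -22.345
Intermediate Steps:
r = -5
N = 162 (N = Mul(2, Pow(Add(-5, Add(2, Mul(-1, 6))), 2)) = Mul(2, Pow(Add(-5, Add(2, -6)), 2)) = Mul(2, Pow(Add(-5, -4), 2)) = Mul(2, Pow(-9, 2)) = Mul(2, 81) = 162)
b = Rational(-4, 29) (b = Mul(-24, Pow(174, -1)) = Mul(-24, Rational(1, 174)) = Rational(-4, 29) ≈ -0.13793)
Mul(N, b) = Mul(162, Rational(-4, 29)) = Rational(-648, 29)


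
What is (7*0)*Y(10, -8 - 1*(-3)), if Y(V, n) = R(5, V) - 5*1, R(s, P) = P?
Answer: 0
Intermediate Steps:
Y(V, n) = -5 + V (Y(V, n) = V - 5*1 = V - 5 = -5 + V)
(7*0)*Y(10, -8 - 1*(-3)) = (7*0)*(-5 + 10) = 0*5 = 0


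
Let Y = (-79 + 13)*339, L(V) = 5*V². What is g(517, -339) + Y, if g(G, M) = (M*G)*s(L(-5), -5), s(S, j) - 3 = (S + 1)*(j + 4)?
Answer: 21534975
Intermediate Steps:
s(S, j) = 3 + (1 + S)*(4 + j) (s(S, j) = 3 + (S + 1)*(j + 4) = 3 + (1 + S)*(4 + j))
Y = -22374 (Y = -66*339 = -22374)
g(G, M) = -123*G*M (g(G, M) = (M*G)*(7 - 5 + 4*(5*(-5)²) + (5*(-5)²)*(-5)) = (G*M)*(7 - 5 + 4*(5*25) + (5*25)*(-5)) = (G*M)*(7 - 5 + 4*125 + 125*(-5)) = (G*M)*(7 - 5 + 500 - 625) = (G*M)*(-123) = -123*G*M)
g(517, -339) + Y = -123*517*(-339) - 22374 = 21557349 - 22374 = 21534975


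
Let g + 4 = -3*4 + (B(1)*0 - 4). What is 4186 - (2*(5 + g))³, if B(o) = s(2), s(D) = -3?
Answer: 31186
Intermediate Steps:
B(o) = -3
g = -20 (g = -4 + (-3*4 + (-3*0 - 4)) = -4 + (-12 + (0 - 4)) = -4 + (-12 - 4) = -4 - 16 = -20)
4186 - (2*(5 + g))³ = 4186 - (2*(5 - 20))³ = 4186 - (2*(-15))³ = 4186 - 1*(-30)³ = 4186 - 1*(-27000) = 4186 + 27000 = 31186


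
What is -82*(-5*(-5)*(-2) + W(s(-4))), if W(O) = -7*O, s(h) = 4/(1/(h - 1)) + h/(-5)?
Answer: -34604/5 ≈ -6920.8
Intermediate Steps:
s(h) = -4 + 19*h/5 (s(h) = 4/(1/(-1 + h)) + h*(-⅕) = 4*(-1 + h) - h/5 = (-4 + 4*h) - h/5 = -4 + 19*h/5)
-82*(-5*(-5)*(-2) + W(s(-4))) = -82*(-5*(-5)*(-2) - 7*(-4 + (19/5)*(-4))) = -82*(25*(-2) - 7*(-4 - 76/5)) = -82*(-50 - 7*(-96/5)) = -82*(-50 + 672/5) = -82*422/5 = -34604/5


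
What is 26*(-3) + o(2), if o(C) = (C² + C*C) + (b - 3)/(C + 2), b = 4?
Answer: -279/4 ≈ -69.750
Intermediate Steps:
o(C) = 1/(2 + C) + 2*C² (o(C) = (C² + C*C) + (4 - 3)/(C + 2) = (C² + C²) + 1/(2 + C) = 2*C² + 1/(2 + C) = 1/(2 + C) + 2*C²)
26*(-3) + o(2) = 26*(-3) + (1 + 2*2³ + 4*2²)/(2 + 2) = -78 + (1 + 2*8 + 4*4)/4 = -78 + (1 + 16 + 16)/4 = -78 + (¼)*33 = -78 + 33/4 = -279/4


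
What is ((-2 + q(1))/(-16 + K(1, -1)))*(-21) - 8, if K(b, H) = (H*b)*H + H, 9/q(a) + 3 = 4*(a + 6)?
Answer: -4061/400 ≈ -10.152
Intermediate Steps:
q(a) = 9/(21 + 4*a) (q(a) = 9/(-3 + 4*(a + 6)) = 9/(-3 + 4*(6 + a)) = 9/(-3 + (24 + 4*a)) = 9/(21 + 4*a))
K(b, H) = H + b*H**2 (K(b, H) = b*H**2 + H = H + b*H**2)
((-2 + q(1))/(-16 + K(1, -1)))*(-21) - 8 = ((-2 + 9/(21 + 4*1))/(-16 - (1 - 1*1)))*(-21) - 8 = ((-2 + 9/(21 + 4))/(-16 - (1 - 1)))*(-21) - 8 = ((-2 + 9/25)/(-16 - 1*0))*(-21) - 8 = ((-2 + 9*(1/25))/(-16 + 0))*(-21) - 8 = ((-2 + 9/25)/(-16))*(-21) - 8 = -41/25*(-1/16)*(-21) - 8 = (41/400)*(-21) - 8 = -861/400 - 8 = -4061/400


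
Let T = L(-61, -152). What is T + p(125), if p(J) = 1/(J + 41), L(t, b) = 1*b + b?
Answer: -50463/166 ≈ -303.99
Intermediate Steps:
L(t, b) = 2*b (L(t, b) = b + b = 2*b)
T = -304 (T = 2*(-152) = -304)
p(J) = 1/(41 + J)
T + p(125) = -304 + 1/(41 + 125) = -304 + 1/166 = -50463/166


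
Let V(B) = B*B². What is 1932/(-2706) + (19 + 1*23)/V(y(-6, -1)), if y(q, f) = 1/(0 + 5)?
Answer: 2367428/451 ≈ 5249.3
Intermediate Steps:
y(q, f) = ⅕ (y(q, f) = 1/5 = ⅕)
V(B) = B³
1932/(-2706) + (19 + 1*23)/V(y(-6, -1)) = 1932/(-2706) + (19 + 1*23)/((⅕)³) = 1932*(-1/2706) + (19 + 23)/(1/125) = -322/451 + 42*125 = -322/451 + 5250 = 2367428/451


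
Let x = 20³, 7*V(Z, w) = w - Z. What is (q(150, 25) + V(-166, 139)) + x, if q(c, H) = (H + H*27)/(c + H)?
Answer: 56333/7 ≈ 8047.6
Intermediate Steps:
q(c, H) = 28*H/(H + c) (q(c, H) = (H + 27*H)/(H + c) = (28*H)/(H + c) = 28*H/(H + c))
V(Z, w) = -Z/7 + w/7 (V(Z, w) = (w - Z)/7 = -Z/7 + w/7)
x = 8000
(q(150, 25) + V(-166, 139)) + x = (28*25/(25 + 150) + (-⅐*(-166) + (⅐)*139)) + 8000 = (28*25/175 + (166/7 + 139/7)) + 8000 = (28*25*(1/175) + 305/7) + 8000 = (4 + 305/7) + 8000 = 333/7 + 8000 = 56333/7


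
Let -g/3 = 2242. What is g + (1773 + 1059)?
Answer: -3894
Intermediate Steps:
g = -6726 (g = -3*2242 = -6726)
g + (1773 + 1059) = -6726 + (1773 + 1059) = -6726 + 2832 = -3894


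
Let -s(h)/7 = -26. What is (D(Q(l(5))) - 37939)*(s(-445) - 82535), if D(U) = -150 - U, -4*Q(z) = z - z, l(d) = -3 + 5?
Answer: 3136743417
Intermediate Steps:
l(d) = 2
s(h) = 182 (s(h) = -7*(-26) = 182)
Q(z) = 0 (Q(z) = -(z - z)/4 = -¼*0 = 0)
(D(Q(l(5))) - 37939)*(s(-445) - 82535) = ((-150 - 1*0) - 37939)*(182 - 82535) = ((-150 + 0) - 37939)*(-82353) = (-150 - 37939)*(-82353) = -38089*(-82353) = 3136743417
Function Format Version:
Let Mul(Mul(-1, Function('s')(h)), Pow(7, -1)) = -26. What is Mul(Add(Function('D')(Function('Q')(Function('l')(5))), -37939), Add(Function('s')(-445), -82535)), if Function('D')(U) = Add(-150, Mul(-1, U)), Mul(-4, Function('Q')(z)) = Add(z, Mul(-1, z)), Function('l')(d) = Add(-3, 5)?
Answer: 3136743417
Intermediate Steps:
Function('l')(d) = 2
Function('s')(h) = 182 (Function('s')(h) = Mul(-7, -26) = 182)
Function('Q')(z) = 0 (Function('Q')(z) = Mul(Rational(-1, 4), Add(z, Mul(-1, z))) = Mul(Rational(-1, 4), 0) = 0)
Mul(Add(Function('D')(Function('Q')(Function('l')(5))), -37939), Add(Function('s')(-445), -82535)) = Mul(Add(Add(-150, Mul(-1, 0)), -37939), Add(182, -82535)) = Mul(Add(Add(-150, 0), -37939), -82353) = Mul(Add(-150, -37939), -82353) = Mul(-38089, -82353) = 3136743417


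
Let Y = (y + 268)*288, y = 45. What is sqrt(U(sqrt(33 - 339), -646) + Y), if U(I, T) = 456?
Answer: 10*sqrt(906) ≈ 301.00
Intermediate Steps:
Y = 90144 (Y = (45 + 268)*288 = 313*288 = 90144)
sqrt(U(sqrt(33 - 339), -646) + Y) = sqrt(456 + 90144) = sqrt(90600) = 10*sqrt(906)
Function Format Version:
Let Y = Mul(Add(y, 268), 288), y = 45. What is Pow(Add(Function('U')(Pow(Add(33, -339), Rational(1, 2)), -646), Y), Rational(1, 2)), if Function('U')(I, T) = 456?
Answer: Mul(10, Pow(906, Rational(1, 2))) ≈ 301.00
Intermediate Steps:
Y = 90144 (Y = Mul(Add(45, 268), 288) = Mul(313, 288) = 90144)
Pow(Add(Function('U')(Pow(Add(33, -339), Rational(1, 2)), -646), Y), Rational(1, 2)) = Pow(Add(456, 90144), Rational(1, 2)) = Pow(90600, Rational(1, 2)) = Mul(10, Pow(906, Rational(1, 2)))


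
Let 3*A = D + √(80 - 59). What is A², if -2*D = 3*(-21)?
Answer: 1351/12 + 7*√21 ≈ 144.66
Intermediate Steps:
D = 63/2 (D = -3*(-21)/2 = -½*(-63) = 63/2 ≈ 31.500)
A = 21/2 + √21/3 (A = (63/2 + √(80 - 59))/3 = (63/2 + √21)/3 = 21/2 + √21/3 ≈ 12.028)
A² = (21/2 + √21/3)²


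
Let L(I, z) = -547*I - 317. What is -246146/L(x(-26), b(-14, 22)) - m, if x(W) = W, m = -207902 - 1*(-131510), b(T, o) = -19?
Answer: 1061984614/13905 ≈ 76374.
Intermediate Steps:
m = -76392 (m = -207902 + 131510 = -76392)
L(I, z) = -317 - 547*I
-246146/L(x(-26), b(-14, 22)) - m = -246146/(-317 - 547*(-26)) - 1*(-76392) = -246146/(-317 + 14222) + 76392 = -246146/13905 + 76392 = 1061984614/13905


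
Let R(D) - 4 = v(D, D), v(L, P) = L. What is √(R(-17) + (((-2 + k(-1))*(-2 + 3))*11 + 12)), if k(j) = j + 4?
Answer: √10 ≈ 3.1623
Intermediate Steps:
k(j) = 4 + j
R(D) = 4 + D
√(R(-17) + (((-2 + k(-1))*(-2 + 3))*11 + 12)) = √((4 - 17) + (((-2 + (4 - 1))*(-2 + 3))*11 + 12)) = √(-13 + (((-2 + 3)*1)*11 + 12)) = √(-13 + ((1*1)*11 + 12)) = √(-13 + (1*11 + 12)) = √(-13 + (11 + 12)) = √(-13 + 23) = √10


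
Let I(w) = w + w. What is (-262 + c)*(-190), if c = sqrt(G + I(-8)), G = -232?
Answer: 49780 - 380*I*sqrt(62) ≈ 49780.0 - 2992.1*I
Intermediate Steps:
I(w) = 2*w
c = 2*I*sqrt(62) (c = sqrt(-232 + 2*(-8)) = sqrt(-232 - 16) = sqrt(-248) = 2*I*sqrt(62) ≈ 15.748*I)
(-262 + c)*(-190) = (-262 + 2*I*sqrt(62))*(-190) = 49780 - 380*I*sqrt(62)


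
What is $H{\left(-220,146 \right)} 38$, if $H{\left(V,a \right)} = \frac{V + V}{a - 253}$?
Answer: $\frac{16720}{107} \approx 156.26$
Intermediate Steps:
$H{\left(V,a \right)} = \frac{2 V}{-253 + a}$
$H{\left(-220,146 \right)} 38 = 2 \left(-220\right) \frac{1}{-253 + 146} \cdot 38 = 2 \left(-220\right) \frac{1}{-107} \cdot 38 = 2 \left(-220\right) \left(- \frac{1}{107}\right) 38 = \frac{440}{107} \cdot 38 = \frac{16720}{107}$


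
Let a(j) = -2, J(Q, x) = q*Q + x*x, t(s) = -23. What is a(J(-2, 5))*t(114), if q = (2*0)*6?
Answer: 46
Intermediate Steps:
q = 0 (q = 0*6 = 0)
J(Q, x) = x² (J(Q, x) = 0*Q + x*x = 0 + x² = x²)
a(J(-2, 5))*t(114) = -2*(-23) = 46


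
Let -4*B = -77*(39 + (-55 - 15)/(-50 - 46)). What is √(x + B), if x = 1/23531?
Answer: √243917783409693/564744 ≈ 27.655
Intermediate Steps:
B = 146839/192 (B = -(-77)*(39 + (-55 - 15)/(-50 - 46))/4 = -(-77)*(39 - 70/(-96))/4 = -(-77)*(39 - 70*(-1/96))/4 = -(-77)*(39 + 35/48)/4 = -(-77)*1907/(4*48) = -¼*(-146839/48) = 146839/192 ≈ 764.79)
x = 1/23531 ≈ 4.2497e-5
√(x + B) = √(1/23531 + 146839/192) = √(3455268701/4517952) = √243917783409693/564744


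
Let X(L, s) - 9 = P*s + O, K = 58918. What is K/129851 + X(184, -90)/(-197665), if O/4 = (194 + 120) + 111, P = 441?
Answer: 186268509/288393235 ≈ 0.64588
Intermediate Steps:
O = 1700 (O = 4*((194 + 120) + 111) = 4*(314 + 111) = 4*425 = 1700)
X(L, s) = 1709 + 441*s (X(L, s) = 9 + (441*s + 1700) = 9 + (1700 + 441*s) = 1709 + 441*s)
K/129851 + X(184, -90)/(-197665) = 58918/129851 + (1709 + 441*(-90))/(-197665) = 58918*(1/129851) + (1709 - 39690)*(-1/197665) = 662/1459 - 37981*(-1/197665) = 662/1459 + 37981/197665 = 186268509/288393235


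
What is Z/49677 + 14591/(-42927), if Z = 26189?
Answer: 44375344/236942731 ≈ 0.18728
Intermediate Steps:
Z/49677 + 14591/(-42927) = 26189/49677 + 14591/(-42927) = 26189*(1/49677) + 14591*(-1/42927) = 26189/49677 - 14591/42927 = 44375344/236942731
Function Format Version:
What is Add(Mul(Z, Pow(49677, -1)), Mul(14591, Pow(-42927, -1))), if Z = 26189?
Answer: Rational(44375344, 236942731) ≈ 0.18728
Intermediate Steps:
Add(Mul(Z, Pow(49677, -1)), Mul(14591, Pow(-42927, -1))) = Add(Mul(26189, Pow(49677, -1)), Mul(14591, Pow(-42927, -1))) = Add(Mul(26189, Rational(1, 49677)), Mul(14591, Rational(-1, 42927))) = Add(Rational(26189, 49677), Rational(-14591, 42927)) = Rational(44375344, 236942731)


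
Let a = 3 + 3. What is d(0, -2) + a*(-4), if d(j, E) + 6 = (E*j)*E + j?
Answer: -30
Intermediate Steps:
d(j, E) = -6 + j + j*E² (d(j, E) = -6 + ((E*j)*E + j) = -6 + (j*E² + j) = -6 + (j + j*E²) = -6 + j + j*E²)
a = 6
d(0, -2) + a*(-4) = (-6 + 0 + 0*(-2)²) + 6*(-4) = (-6 + 0 + 0*4) - 24 = (-6 + 0 + 0) - 24 = -6 - 24 = -30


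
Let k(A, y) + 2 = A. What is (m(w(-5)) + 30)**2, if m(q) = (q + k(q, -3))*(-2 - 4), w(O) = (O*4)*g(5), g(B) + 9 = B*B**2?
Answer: 777405924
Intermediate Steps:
k(A, y) = -2 + A
g(B) = -9 + B**3 (g(B) = -9 + B*B**2 = -9 + B**3)
w(O) = 464*O (w(O) = (O*4)*(-9 + 5**3) = (4*O)*(-9 + 125) = (4*O)*116 = 464*O)
m(q) = 12 - 12*q (m(q) = (q + (-2 + q))*(-2 - 4) = (-2 + 2*q)*(-6) = 12 - 12*q)
(m(w(-5)) + 30)**2 = ((12 - 5568*(-5)) + 30)**2 = ((12 - 12*(-2320)) + 30)**2 = ((12 + 27840) + 30)**2 = (27852 + 30)**2 = 27882**2 = 777405924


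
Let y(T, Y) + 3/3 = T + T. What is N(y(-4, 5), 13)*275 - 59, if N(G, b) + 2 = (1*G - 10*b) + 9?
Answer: -36359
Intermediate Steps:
y(T, Y) = -1 + 2*T (y(T, Y) = -1 + (T + T) = -1 + 2*T)
N(G, b) = 7 + G - 10*b (N(G, b) = -2 + ((1*G - 10*b) + 9) = -2 + ((G - 10*b) + 9) = -2 + (9 + G - 10*b) = 7 + G - 10*b)
N(y(-4, 5), 13)*275 - 59 = (7 + (-1 + 2*(-4)) - 10*13)*275 - 59 = (7 + (-1 - 8) - 130)*275 - 59 = (7 - 9 - 130)*275 - 59 = -132*275 - 59 = -36300 - 59 = -36359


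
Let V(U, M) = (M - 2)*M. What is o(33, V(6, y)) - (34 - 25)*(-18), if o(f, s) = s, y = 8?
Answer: 210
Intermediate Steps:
V(U, M) = M*(-2 + M) (V(U, M) = (-2 + M)*M = M*(-2 + M))
o(33, V(6, y)) - (34 - 25)*(-18) = 8*(-2 + 8) - (34 - 25)*(-18) = 8*6 - 9*(-18) = 48 - 1*(-162) = 48 + 162 = 210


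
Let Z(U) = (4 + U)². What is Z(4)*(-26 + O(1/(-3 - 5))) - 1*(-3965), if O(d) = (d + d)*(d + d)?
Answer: 2305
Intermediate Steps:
O(d) = 4*d² (O(d) = (2*d)*(2*d) = 4*d²)
Z(4)*(-26 + O(1/(-3 - 5))) - 1*(-3965) = (4 + 4)²*(-26 + 4*(1/(-3 - 5))²) - 1*(-3965) = 8²*(-26 + 4*(1/(-8))²) + 3965 = 64*(-26 + 4*(-⅛)²) + 3965 = 64*(-26 + 4*(1/64)) + 3965 = 64*(-26 + 1/16) + 3965 = 64*(-415/16) + 3965 = -1660 + 3965 = 2305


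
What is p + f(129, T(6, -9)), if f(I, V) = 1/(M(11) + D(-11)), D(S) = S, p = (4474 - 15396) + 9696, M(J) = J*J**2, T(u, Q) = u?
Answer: -1618319/1320 ≈ -1226.0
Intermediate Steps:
M(J) = J**3
p = -1226 (p = -10922 + 9696 = -1226)
f(I, V) = 1/1320 (f(I, V) = 1/(11**3 - 11) = 1/(1331 - 11) = 1/1320)
p + f(129, T(6, -9)) = -1226 + 1/1320 = -1618319/1320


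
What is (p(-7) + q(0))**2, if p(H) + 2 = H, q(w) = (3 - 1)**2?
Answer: 25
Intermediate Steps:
q(w) = 4 (q(w) = 2**2 = 4)
p(H) = -2 + H
(p(-7) + q(0))**2 = ((-2 - 7) + 4)**2 = (-9 + 4)**2 = (-5)**2 = 25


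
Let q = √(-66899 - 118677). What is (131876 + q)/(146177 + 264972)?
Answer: 131876/411149 + 2*I*√46394/411149 ≈ 0.32075 + 0.0010478*I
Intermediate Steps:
q = 2*I*√46394 (q = √(-185576) = 2*I*√46394 ≈ 430.79*I)
(131876 + q)/(146177 + 264972) = (131876 + 2*I*√46394)/(146177 + 264972) = (131876 + 2*I*√46394)/411149 = (131876 + 2*I*√46394)*(1/411149) = 131876/411149 + 2*I*√46394/411149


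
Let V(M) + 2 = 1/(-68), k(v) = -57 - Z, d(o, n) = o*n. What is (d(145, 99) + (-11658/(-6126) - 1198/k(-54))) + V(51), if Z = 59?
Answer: 28923098109/2013412 ≈ 14365.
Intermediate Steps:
d(o, n) = n*o
k(v) = -116 (k(v) = -57 - 1*59 = -57 - 59 = -116)
V(M) = -137/68 (V(M) = -2 + 1/(-68) = -2 - 1/68 = -137/68)
(d(145, 99) + (-11658/(-6126) - 1198/k(-54))) + V(51) = (99*145 + (-11658/(-6126) - 1198/(-116))) - 137/68 = (14355 + (-11658*(-1/6126) - 1198*(-1/116))) - 137/68 = (14355 + (1943/1021 + 599/58)) - 137/68 = (14355 + 724273/59218) - 137/68 = 850798663/59218 - 137/68 = 28923098109/2013412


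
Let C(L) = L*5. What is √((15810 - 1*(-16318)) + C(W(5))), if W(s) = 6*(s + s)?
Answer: 22*√67 ≈ 180.08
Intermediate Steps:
W(s) = 12*s (W(s) = 6*(2*s) = 12*s)
C(L) = 5*L
√((15810 - 1*(-16318)) + C(W(5))) = √((15810 - 1*(-16318)) + 5*(12*5)) = √((15810 + 16318) + 5*60) = √(32128 + 300) = √32428 = 22*√67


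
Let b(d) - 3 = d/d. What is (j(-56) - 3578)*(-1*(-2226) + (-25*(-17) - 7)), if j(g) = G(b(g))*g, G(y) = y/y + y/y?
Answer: -9756360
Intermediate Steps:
b(d) = 4 (b(d) = 3 + d/d = 3 + 1 = 4)
G(y) = 2 (G(y) = 1 + 1 = 2)
j(g) = 2*g
(j(-56) - 3578)*(-1*(-2226) + (-25*(-17) - 7)) = (2*(-56) - 3578)*(-1*(-2226) + (-25*(-17) - 7)) = (-112 - 3578)*(2226 + (425 - 7)) = -3690*(2226 + 418) = -3690*2644 = -9756360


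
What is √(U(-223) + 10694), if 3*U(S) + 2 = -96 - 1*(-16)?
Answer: 80*√15/3 ≈ 103.28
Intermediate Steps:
U(S) = -82/3 (U(S) = -⅔ + (-96 - 1*(-16))/3 = -⅔ + (-96 + 16)/3 = -⅔ + (⅓)*(-80) = -⅔ - 80/3 = -82/3)
√(U(-223) + 10694) = √(-82/3 + 10694) = √(32000/3) = 80*√15/3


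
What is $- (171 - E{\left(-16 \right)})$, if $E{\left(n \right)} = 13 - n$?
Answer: $-142$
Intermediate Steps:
$- (171 - E{\left(-16 \right)}) = - (171 - \left(13 - -16\right)) = - (171 - \left(13 + 16\right)) = - (171 - 29) = \left(-1\right) 142 = -142$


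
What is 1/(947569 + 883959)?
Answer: 1/1831528 ≈ 5.4599e-7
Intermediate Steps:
1/(947569 + 883959) = 1/1831528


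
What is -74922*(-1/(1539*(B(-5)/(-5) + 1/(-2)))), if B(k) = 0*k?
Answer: -49948/513 ≈ -97.365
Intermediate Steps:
B(k) = 0
-74922*(-1/(1539*(B(-5)/(-5) + 1/(-2)))) = -74922*(-1/(1539*(0/(-5) + 1/(-2)))) = -74922*(-1/(1539*(0*(-⅕) + 1*(-½)))) = -74922*(-1/(1539*(0 - ½))) = -74922/(((3*(-½))*(-9))*57) = -74922/(-3/2*(-9)*57) = -74922/((27/2)*57) = -74922/1539/2 = -74922*2/1539 = -49948/513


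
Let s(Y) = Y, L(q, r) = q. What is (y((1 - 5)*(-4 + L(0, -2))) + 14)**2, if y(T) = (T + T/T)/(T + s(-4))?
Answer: 34225/144 ≈ 237.67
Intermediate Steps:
y(T) = (1 + T)/(-4 + T) (y(T) = (T + T/T)/(T - 4) = (T + 1)/(-4 + T) = (1 + T)/(-4 + T))
(y((1 - 5)*(-4 + L(0, -2))) + 14)**2 = ((1 + (1 - 5)*(-4 + 0))/(-4 + (1 - 5)*(-4 + 0)) + 14)**2 = ((1 - 4*(-4))/(-4 - 4*(-4)) + 14)**2 = ((1 + 16)/(-4 + 16) + 14)**2 = (17/12 + 14)**2 = (185/12)**2 = 34225/144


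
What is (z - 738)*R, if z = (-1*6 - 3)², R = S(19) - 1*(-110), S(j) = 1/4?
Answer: -289737/4 ≈ -72434.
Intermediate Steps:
S(j) = ¼
R = 441/4 (R = ¼ - 1*(-110) = ¼ + 110 = 441/4 ≈ 110.25)
z = 81 (z = (-6 - 3)² = (-9)² = 81)
(z - 738)*R = (81 - 738)*(441/4) = -657*441/4 = -289737/4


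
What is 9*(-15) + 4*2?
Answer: -127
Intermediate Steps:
9*(-15) + 4*2 = -135 + 8 = -127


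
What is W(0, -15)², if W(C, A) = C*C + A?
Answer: 225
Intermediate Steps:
W(C, A) = A + C² (W(C, A) = C² + A = A + C²)
W(0, -15)² = (-15 + 0²)² = (-15 + 0)² = (-15)² = 225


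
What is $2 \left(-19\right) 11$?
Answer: $-418$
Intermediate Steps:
$2 \left(-19\right) 11 = \left(-38\right) 11 = -418$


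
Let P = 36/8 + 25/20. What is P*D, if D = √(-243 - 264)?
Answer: 299*I*√3/4 ≈ 129.47*I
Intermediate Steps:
P = 23/4 (P = 36*(⅛) + 25*(1/20) = 9/2 + 5/4 = 23/4 ≈ 5.7500)
D = 13*I*√3 (D = √(-507) = 13*I*√3 ≈ 22.517*I)
P*D = 23*(13*I*√3)/4 = 299*I*√3/4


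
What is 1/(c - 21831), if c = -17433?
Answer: -1/39264 ≈ -2.5469e-5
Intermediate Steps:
1/(c - 21831) = 1/(-17433 - 21831) = 1/(-39264) = -1/39264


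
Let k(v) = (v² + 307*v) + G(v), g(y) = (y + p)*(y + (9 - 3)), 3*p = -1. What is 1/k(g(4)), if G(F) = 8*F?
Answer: 9/116050 ≈ 7.7553e-5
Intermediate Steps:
p = -⅓ (p = (⅓)*(-1) = -⅓ ≈ -0.33333)
g(y) = (6 + y)*(-⅓ + y) (g(y) = (y - ⅓)*(y + (9 - 3)) = (-⅓ + y)*(y + 6) = (-⅓ + y)*(6 + y) = (6 + y)*(-⅓ + y))
k(v) = v² + 315*v (k(v) = (v² + 307*v) + 8*v = v² + 315*v)
1/k(g(4)) = 1/((-2 + 4² + (17/3)*4)*(315 + (-2 + 4² + (17/3)*4))) = 1/((-2 + 16 + 68/3)*(315 + (-2 + 16 + 68/3))) = 1/(110*(315 + 110/3)/3) = 1/((110/3)*(1055/3)) = 1/(116050/9) = 9/116050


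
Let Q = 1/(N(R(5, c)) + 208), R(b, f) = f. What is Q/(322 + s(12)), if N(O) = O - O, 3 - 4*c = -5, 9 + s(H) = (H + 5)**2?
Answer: 1/125216 ≈ 7.9862e-6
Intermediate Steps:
s(H) = -9 + (5 + H)**2 (s(H) = -9 + (H + 5)**2 = -9 + (5 + H)**2)
c = 2 (c = 3/4 - 1/4*(-5) = 3/4 + 5/4 = 2)
N(O) = 0
Q = 1/208 (Q = 1/(0 + 208) = 1/208 ≈ 0.0048077)
Q/(322 + s(12)) = 1/(208*(322 + (-9 + (5 + 12)**2))) = 1/(208*(322 + (-9 + 17**2))) = 1/(208*(322 + (-9 + 289))) = 1/(208*(322 + 280)) = (1/208)/602 = (1/208)*(1/602) = 1/125216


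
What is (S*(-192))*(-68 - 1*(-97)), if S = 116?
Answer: -645888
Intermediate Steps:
(S*(-192))*(-68 - 1*(-97)) = (116*(-192))*(-68 - 1*(-97)) = -22272*(-68 + 97) = -22272*29 = -645888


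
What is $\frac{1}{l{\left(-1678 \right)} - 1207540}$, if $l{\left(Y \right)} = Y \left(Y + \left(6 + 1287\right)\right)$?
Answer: $- \frac{1}{561510} \approx -1.7809 \cdot 10^{-6}$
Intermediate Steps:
$l{\left(Y \right)} = Y \left(1293 + Y\right)$ ($l{\left(Y \right)} = Y \left(Y + 1293\right) = Y \left(1293 + Y\right)$)
$\frac{1}{l{\left(-1678 \right)} - 1207540} = \frac{1}{- 1678 \left(1293 - 1678\right) - 1207540} = \frac{1}{\left(-1678\right) \left(-385\right) + \left(-1305898 + 98358\right)} = \frac{1}{646030 - 1207540} = \frac{1}{-561510} = - \frac{1}{561510}$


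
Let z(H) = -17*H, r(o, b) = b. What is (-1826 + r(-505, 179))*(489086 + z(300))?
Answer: -797124942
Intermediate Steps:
(-1826 + r(-505, 179))*(489086 + z(300)) = (-1826 + 179)*(489086 - 17*300) = -1647*(489086 - 5100) = -1647*483986 = -797124942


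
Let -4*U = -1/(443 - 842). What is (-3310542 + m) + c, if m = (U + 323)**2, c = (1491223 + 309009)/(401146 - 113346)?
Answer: -293804304875258161/91636095600 ≈ -3.2062e+6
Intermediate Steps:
c = 225029/35975 (c = 1800232/287800 = 1800232*(1/287800) = 225029/35975 ≈ 6.2551)
U = -1/1596 (U = -(-1)/(4*(443 - 842)) = -(-1)/(4*(-399)) = -(-1)*(-1)/(4*399) = -1/4*1/399 = -1/1596 ≈ -0.00062657)
m = 265747467049/2547216 (m = (-1/1596 + 323)**2 = (515507/1596)**2 = 265747467049/2547216 ≈ 1.0433e+5)
(-3310542 + m) + c = (-3310542 + 265747467049/2547216) + 225029/35975 = -8166918084023/2547216 + 225029/35975 = -293804304875258161/91636095600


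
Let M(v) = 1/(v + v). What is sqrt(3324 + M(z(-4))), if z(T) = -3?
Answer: 7*sqrt(2442)/6 ≈ 57.653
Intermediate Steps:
M(v) = 1/(2*v)
sqrt(3324 + M(z(-4))) = sqrt(3324 + (1/2)/(-3)) = sqrt(3324 + (1/2)*(-1/3)) = sqrt(3324 - 1/6) = sqrt(19943/6) = 7*sqrt(2442)/6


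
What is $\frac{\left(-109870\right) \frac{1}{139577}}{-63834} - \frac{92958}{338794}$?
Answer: $- \frac{207049020283016}{754643156427273} \approx -0.27437$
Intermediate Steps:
$\frac{\left(-109870\right) \frac{1}{139577}}{-63834} - \frac{92958}{338794} = \left(-109870\right) \frac{1}{139577} \left(- \frac{1}{63834}\right) - \frac{46479}{169397} = \left(- \frac{109870}{139577}\right) \left(- \frac{1}{63834}\right) - \frac{46479}{169397} = \frac{54935}{4454879109} - \frac{46479}{169397} = - \frac{207049020283016}{754643156427273}$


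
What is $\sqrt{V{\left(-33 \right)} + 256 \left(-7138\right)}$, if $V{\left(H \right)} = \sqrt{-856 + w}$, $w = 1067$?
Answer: $\sqrt{-1827328 + \sqrt{211}} \approx 1351.8 i$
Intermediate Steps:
$V{\left(H \right)} = \sqrt{211}$ ($V{\left(H \right)} = \sqrt{-856 + 1067} = \sqrt{211}$)
$\sqrt{V{\left(-33 \right)} + 256 \left(-7138\right)} = \sqrt{\sqrt{211} + 256 \left(-7138\right)} = \sqrt{\sqrt{211} - 1827328} = \sqrt{-1827328 + \sqrt{211}}$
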